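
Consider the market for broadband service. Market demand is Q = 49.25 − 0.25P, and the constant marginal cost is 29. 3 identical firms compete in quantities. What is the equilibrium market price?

Inverting demand: P = 197 − 4Q.
With 3 symmetric Cournot firms, each firm's FOC gives 197 − 16q = 29, so q = 10.5, Q = 3·10.5 = 31.5, and P = 71.

P = 71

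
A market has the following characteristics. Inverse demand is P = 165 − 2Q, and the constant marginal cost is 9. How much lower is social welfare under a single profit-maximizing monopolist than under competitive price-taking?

Social welfare falls by 1521

Competitive firms price at marginal cost: P = 9, giving Q = 78.
CS = ½·(165 − 9)·78 = 6084; PS = (9 − 9)·78 = 0; TS = 6084.
The monopolist equates marginal revenue to marginal cost: 165 − 4Q = 9, so Q = 39. From demand, P = 87.
CS = ½·(165 − 87)·39 = 1521; PS = (87 − 9)·39 = 3042; TS = 4563.
Change in social welfare: 4563 − 6084 = −1521.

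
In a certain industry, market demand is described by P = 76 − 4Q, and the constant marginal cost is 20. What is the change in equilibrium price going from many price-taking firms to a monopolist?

Competitive firms price at marginal cost: P = 20, giving Q = 14.
A monopolist chooses Q where MR = MC. MR = 76 − 8Q; setting this equal to 20 gives Q = 7 and P = 48.
Change in equilibrium price: 48 − 20 = 28.

P rises by 28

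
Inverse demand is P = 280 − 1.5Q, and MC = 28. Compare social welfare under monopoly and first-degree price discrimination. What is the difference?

A monopolist chooses Q where MR = MC. MR = 280 − 3Q; setting this equal to 28 gives Q = 84 and P = 154.
CS = ½·(280 − 154)·84 = 5292; PS = (154 − 28)·84 = 10584; TS = 15876.
Under first-degree price discrimination the firm charges each unit its demand price and produces up to where P = MC, i.e. Q = 168. Consumer surplus is zero; producer surplus equals total surplus.
TS = 21168 (equal to competitive TS).
Change in social welfare: 21168 − 15876 = 5292.

Social welfare rises by 5292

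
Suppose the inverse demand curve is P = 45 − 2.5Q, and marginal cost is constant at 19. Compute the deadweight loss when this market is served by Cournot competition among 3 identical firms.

DWL = 8.45

Under competition P = MC = 19, so Q = (45 − 19)/2.5 = 10.4.
In a 3-firm Cournot equilibrium, symmetry and the first-order condition give q = (45 − 19)/(10) = 2.6. So Q = 7.8 and P = 25.5.
DWL is the triangle between Q = 7.8 and Q = 10.4: ½·(10.4 − 7.8)·(25.5 − 19) = 8.45.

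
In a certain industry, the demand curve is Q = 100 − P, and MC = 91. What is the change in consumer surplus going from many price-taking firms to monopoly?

Inverting demand: P = 100 − Q.
Under competition P = MC = 91, so Q = (100 − 91)/1 = 9.
CS = ½·(100 − 91)·9 = 40.5.
The monopolist equates marginal revenue to marginal cost: 100 − 2Q = 91, so Q = 4.5. From demand, P = 95.5.
CS = ½·(100 − 95.5)·4.5 = 10.125.
Change in consumer surplus: 10.125 − 40.5 = −30.375.

Consumer surplus falls by 30.375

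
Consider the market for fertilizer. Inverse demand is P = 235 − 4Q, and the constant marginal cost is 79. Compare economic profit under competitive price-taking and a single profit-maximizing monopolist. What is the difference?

Under competition P = MC = 79, so Q = (235 − 79)/4 = 39.
Profit = (79 − 79)·39 = 0.
A monopolist chooses Q where MR = MC. MR = 235 − 8Q; setting this equal to 79 gives Q = 19.5 and P = 157.
Profit = (157 − 79)·19.5 = 1521.
Change in economic profit: 1521 − 0 = 1521.

Economic profit rises by 1521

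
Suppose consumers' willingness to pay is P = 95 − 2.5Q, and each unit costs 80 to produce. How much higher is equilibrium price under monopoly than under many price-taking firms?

Under competition P = MC = 80, so Q = (95 − 80)/2.5 = 6.
The monopolist equates marginal revenue to marginal cost: 95 − 5Q = 80, so Q = 3. From demand, P = 87.5.
Change in equilibrium price: 87.5 − 80 = 7.5.

Equilibrium price rises by 7.5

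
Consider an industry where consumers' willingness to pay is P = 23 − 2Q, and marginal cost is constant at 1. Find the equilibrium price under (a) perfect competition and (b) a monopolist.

Perfect competition: P = MC = 1, so 23 − 2Q = 1 and Q = 11.
A monopolist chooses Q where MR = MC. MR = 23 − 4Q; setting this equal to 1 gives Q = 5.5 and P = 12.

Competition: P = 1; Monopoly: P = 12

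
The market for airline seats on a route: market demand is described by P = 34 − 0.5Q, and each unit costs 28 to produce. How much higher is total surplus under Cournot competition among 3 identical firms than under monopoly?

Total surplus rises by 6.75

A monopolist chooses Q where MR = MC. MR = 34 − Q; setting this equal to 28 gives Q = 6 and P = 31.
CS = ½·(34 − 31)·6 = 9; PS = (31 − 28)·6 = 18; TS = 27.
In a 3-firm Cournot equilibrium, symmetry and the first-order condition give q = (34 − 28)/(2) = 3. So Q = 9 and P = 29.5.
CS = ½·(34 − 29.5)·9 = 20.25; PS = (29.5 − 28)·9 = 13.5; TS = 33.75.
Change in total surplus: 33.75 − 27 = 6.75.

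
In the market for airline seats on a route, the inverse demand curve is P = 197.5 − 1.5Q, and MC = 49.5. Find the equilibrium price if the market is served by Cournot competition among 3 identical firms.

In a 3-firm Cournot equilibrium, symmetry and the first-order condition give q = (197.5 − 49.5)/(6) = 74/3. So Q = 74 and P = 86.5.

P = 86.5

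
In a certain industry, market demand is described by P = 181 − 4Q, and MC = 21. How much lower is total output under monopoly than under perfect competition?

Competitive firms price at marginal cost: P = 21, giving Q = 40.
A monopolist chooses Q where MR = MC. MR = 181 − 8Q; setting this equal to 21 gives Q = 20 and P = 101.
Change in total output: 20 − 40 = −20.

Q falls by 20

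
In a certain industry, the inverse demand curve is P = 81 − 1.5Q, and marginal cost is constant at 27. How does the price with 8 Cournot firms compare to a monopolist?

In a 8-firm Cournot equilibrium, symmetry and the first-order condition give q = (81 − 27)/(13.5) = 4. So Q = 32 and P = 33.
A monopolist chooses Q where MR = MC. MR = 81 − 3Q; setting this equal to 27 gives Q = 18 and P = 54.

Cournot: P = 33; Monopoly: P = 54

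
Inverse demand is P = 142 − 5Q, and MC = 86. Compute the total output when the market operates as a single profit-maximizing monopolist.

Q = 5.6

The monopolist equates marginal revenue to marginal cost: 142 − 10Q = 86, so Q = 5.6. From demand, P = 114.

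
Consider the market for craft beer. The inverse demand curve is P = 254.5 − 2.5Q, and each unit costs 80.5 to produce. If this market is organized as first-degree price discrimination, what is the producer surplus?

PS = 6055.2

Under first-degree price discrimination the firm charges each unit its demand price and produces up to where P = MC, i.e. Q = 69.6. Consumer surplus is zero; producer surplus equals total surplus.
PS = ½·(254.5 − 80.5)·69.6 = 6055.2.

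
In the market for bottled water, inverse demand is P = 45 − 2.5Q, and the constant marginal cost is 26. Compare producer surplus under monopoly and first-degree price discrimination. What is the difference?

Monopoly sets MR = MC: 45 − 5Q = 26 ⇒ Q = 3.8, P = 45 − 2.5·3.8 = 35.5.
PS = (35.5 − 26)·3.8 = 36.1.
With perfect price discrimination, output is the efficient level Q = 7.6 (where demand meets MC), but every buyer pays their willingness to pay: CS = 0 and PS = total surplus.
PS = ½·(45 − 26)·7.6 = 72.2.
Change in producer surplus: 72.2 − 36.1 = 36.1.

PS rises by 36.1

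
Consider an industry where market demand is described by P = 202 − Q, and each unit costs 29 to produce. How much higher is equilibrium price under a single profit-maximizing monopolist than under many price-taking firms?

Competitive firms price at marginal cost: P = 29, giving Q = 173.
Monopoly sets MR = MC: 202 − 2Q = 29 ⇒ Q = 86.5, P = 202 − 86.5 = 115.5.
Change in equilibrium price: 115.5 − 29 = 86.5.

P rises by 86.5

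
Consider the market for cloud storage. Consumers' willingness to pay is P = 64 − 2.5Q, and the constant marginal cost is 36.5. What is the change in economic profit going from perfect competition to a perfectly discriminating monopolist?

Under competition P = MC = 36.5, so Q = (64 − 36.5)/2.5 = 11.
Profit = (36.5 − 36.5)·11 = 0.
With perfect price discrimination, output is the efficient level Q = 11 (where demand meets MC), but every buyer pays their willingness to pay: CS = 0 and PS = total surplus.
PS equals the full surplus area, 151.25. Profit = 151.25 = 151.25.
Change in economic profit: 151.25 − 0 = 151.25.

π rises by 151.25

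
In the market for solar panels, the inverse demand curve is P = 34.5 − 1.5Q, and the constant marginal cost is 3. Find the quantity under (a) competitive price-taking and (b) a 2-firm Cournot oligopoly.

Under competition P = MC = 3, so Q = (34.5 − 3)/1.5 = 21.
In a 2-firm Cournot equilibrium, symmetry and the first-order condition give q = (34.5 − 3)/(4.5) = 7. So Q = 14 and P = 13.5.

Competition: Q = 21; Cournot: Q = 14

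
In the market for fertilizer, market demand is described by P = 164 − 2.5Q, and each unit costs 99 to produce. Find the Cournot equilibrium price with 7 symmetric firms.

P = 107.125

Cournot with 7 identical firms: the symmetric best-response condition is 164 − 20q = 99. Each firm produces q = 3.25, total output Q = 22.75, price P = 107.125.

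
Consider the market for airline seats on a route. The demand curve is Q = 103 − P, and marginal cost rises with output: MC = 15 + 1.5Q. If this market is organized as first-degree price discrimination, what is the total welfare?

Inverting demand: P = 103 − Q.
A perfectly discriminating monopolist sells every unit with P(Q) ≥ MC(Q), so output equals the competitive quantity Q = 35.2. Each buyer pays their reservation price, so CS = 0 and the firm captures all surplus.
TS = 1548.8 (equal to competitive TS).

TS = 1548.8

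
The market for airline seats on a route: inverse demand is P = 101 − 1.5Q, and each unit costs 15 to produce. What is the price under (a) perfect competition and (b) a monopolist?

Under competition P = MC = 15, so Q = (101 − 15)/1.5 = 172/3.
The monopolist equates marginal revenue to marginal cost: 101 − 3Q = 15, so Q = 86/3. From demand, P = 58.

Competition: P = 15; Monopoly: P = 58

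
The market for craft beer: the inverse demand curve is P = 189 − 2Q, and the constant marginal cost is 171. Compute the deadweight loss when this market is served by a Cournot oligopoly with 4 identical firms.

DWL = 3.24

Under competition P = MC = 171, so Q = (189 − 171)/2 = 9.
In a 4-firm Cournot equilibrium, symmetry and the first-order condition give q = (189 − 171)/(10) = 1.8. So Q = 7.2 and P = 174.6.
DWL is the triangle between Q = 7.2 and Q = 9: ½·(9 − 7.2)·(174.6 − 171) = 3.24.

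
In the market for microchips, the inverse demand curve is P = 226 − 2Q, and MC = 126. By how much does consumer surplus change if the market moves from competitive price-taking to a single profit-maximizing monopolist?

Perfect competition: P = MC = 126, so 226 − 2Q = 126 and Q = 50.
CS = ½·(226 − 126)·50 = 2500.
A monopolist chooses Q where MR = MC. MR = 226 − 4Q; setting this equal to 126 gives Q = 25 and P = 176.
CS = ½·(226 − 176)·25 = 625.
Change in consumer surplus: 625 − 2500 = −1875.

CS falls by 1875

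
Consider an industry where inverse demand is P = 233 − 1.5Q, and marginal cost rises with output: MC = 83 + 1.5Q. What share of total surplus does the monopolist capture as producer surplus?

The monopolist equates marginal revenue to marginal cost: 233 − 3Q = 83 + 1.5Q, so Q = 100/3. From demand, P = 183.
CS = ½·(233 − 183)·100/3 = 2500/3.
PS = P·Q − VC(Q) = 183·100/3 − (83·100/3 + ½·1.5·(100/3)²) = 2500.
Share captured = PS/TS = 2500/(10000/3) = 0.75.

PS/TS = 0.75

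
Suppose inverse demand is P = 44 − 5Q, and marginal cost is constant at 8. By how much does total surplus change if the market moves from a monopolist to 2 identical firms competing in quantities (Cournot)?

TS rises by 18

The monopolist equates marginal revenue to marginal cost: 44 − 10Q = 8, so Q = 3.6. From demand, P = 26.
CS = ½·(44 − 26)·3.6 = 32.4; PS = (26 − 8)·3.6 = 64.8; TS = 97.2.
With 2 symmetric Cournot firms, each firm's FOC gives 44 − 15q = 8, so q = 2.4, Q = 2·2.4 = 4.8, and P = 20.
CS = ½·(44 − 20)·4.8 = 57.6; PS = (20 − 8)·4.8 = 57.6; TS = 115.2.
Change in total surplus: 115.2 − 97.2 = 18.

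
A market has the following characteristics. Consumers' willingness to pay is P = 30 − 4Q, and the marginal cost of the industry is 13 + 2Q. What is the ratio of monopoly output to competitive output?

The monopolist equates marginal revenue to marginal cost: 30 − 8Q = 13 + 2Q, so Q = 1.7. From demand, P = 23.2.
Competitive equilibrium sets price equal to marginal cost: 30 − 4Q = 13 + 2Q, so Q = 17/6 and P = 56/3.
Ratio Q_m/Q_c = 1.7/(17/6) = 0.6.

Q_m/Q_c = 0.6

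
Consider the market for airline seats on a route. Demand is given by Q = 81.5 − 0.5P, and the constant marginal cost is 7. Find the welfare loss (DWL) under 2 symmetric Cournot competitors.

Inverting demand: P = 163 − 2Q.
Under competition P = MC = 7, so Q = (163 − 7)/2 = 78.
Cournot with 2 identical firms: the symmetric best-response condition is 163 − 6q = 7. Each firm produces q = 26, total output Q = 52, price P = 59.
DWL is the triangle between Q = 52 and Q = 78: ½·(78 − 52)·(59 − 7) = 676.

DWL = 676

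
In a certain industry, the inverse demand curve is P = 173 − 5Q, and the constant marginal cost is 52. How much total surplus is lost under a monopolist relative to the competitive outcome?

Competitive firms price at marginal cost: P = 52, giving Q = 24.2.
Monopoly sets MR = MC: 173 − 10Q = 52 ⇒ Q = 12.1, P = 173 − 5·12.1 = 112.5.
DWL is the triangle between Q = 12.1 and Q = 24.2: ½·(24.2 − 12.1)·(112.5 − 52) = 366.025.

DWL = 366.025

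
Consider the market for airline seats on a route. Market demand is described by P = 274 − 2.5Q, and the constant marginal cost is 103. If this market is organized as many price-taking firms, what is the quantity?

Q = 68.4

Under competition P = MC = 103, so Q = (274 − 103)/2.5 = 68.4.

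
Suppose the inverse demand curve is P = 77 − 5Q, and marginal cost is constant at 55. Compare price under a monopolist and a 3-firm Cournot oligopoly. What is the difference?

The monopolist equates marginal revenue to marginal cost: 77 − 10Q = 55, so Q = 2.2. From demand, P = 66.
In a 3-firm Cournot equilibrium, symmetry and the first-order condition give q = (77 − 55)/(20) = 1.1. So Q = 3.3 and P = 60.5.
Change in price: 60.5 − 66 = −5.5.

Price falls by 5.5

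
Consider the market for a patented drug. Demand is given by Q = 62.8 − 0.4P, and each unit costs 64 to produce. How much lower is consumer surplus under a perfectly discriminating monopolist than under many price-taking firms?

Inverting demand: P = 157 − 2.5Q.
Under competition P = MC = 64, so Q = (157 − 64)/2.5 = 37.2.
CS = ½·(157 − 64)·37.2 = 1729.8.
Under first-degree price discrimination the firm charges each unit its demand price and produces up to where P = MC, i.e. Q = 37.2. Consumer surplus is zero; producer surplus equals total surplus.
CS = 0.
Change in consumer surplus: 0 − 1729.8 = −1729.8.

CS falls by 1729.8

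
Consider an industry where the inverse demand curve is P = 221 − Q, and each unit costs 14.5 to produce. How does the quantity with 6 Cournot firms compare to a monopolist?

Cournot: Q = 177; Monopoly: Q = 103.25

Cournot with 6 identical firms: the symmetric best-response condition is 221 − 7q = 14.5. Each firm produces q = 29.5, total output Q = 177, price P = 44.
Monopoly sets MR = MC: 221 − 2Q = 14.5 ⇒ Q = 103.25, P = 221 − 103.25 = 117.75.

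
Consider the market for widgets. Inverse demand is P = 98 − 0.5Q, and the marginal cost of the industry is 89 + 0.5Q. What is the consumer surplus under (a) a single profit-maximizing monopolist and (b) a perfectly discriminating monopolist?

A monopolist chooses Q where MR = MC. MR = 98 − Q; setting this equal to 89 + 0.5Q gives Q = 6 and P = 95.
CS = ½·(98 − 95)·6 = 9.
A perfectly discriminating monopolist sells every unit with P(Q) ≥ MC(Q), so output equals the competitive quantity Q = 9. Each buyer pays their reservation price, so CS = 0 and the firm captures all surplus.
CS = 0.

Monopoly: CS = 9; Perfect PD: CS = 0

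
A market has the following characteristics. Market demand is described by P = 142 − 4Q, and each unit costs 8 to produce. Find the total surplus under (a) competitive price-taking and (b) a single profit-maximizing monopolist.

Competitive firms price at marginal cost: P = 8, giving Q = 33.5.
CS = ½·(142 − 8)·33.5 = 2244.5; PS = (8 − 8)·33.5 = 0; TS = 2244.5.
The monopolist equates marginal revenue to marginal cost: 142 − 8Q = 8, so Q = 16.75. From demand, P = 75.
CS = ½·(142 − 75)·16.75 = 561.125; PS = (75 − 8)·16.75 = 1122.25; TS = 1683.375.

Competition: TS = 2244.5; Monopoly: TS = 1683.375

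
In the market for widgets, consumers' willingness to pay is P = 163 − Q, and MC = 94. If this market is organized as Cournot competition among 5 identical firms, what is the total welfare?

TS = 2314.375

In a 5-firm Cournot equilibrium, symmetry and the first-order condition give q = (163 − 94)/(6) = 11.5. So Q = 57.5 and P = 105.5.
CS = ½·(163 − 105.5)·57.5 = 1653.125; PS = (105.5 − 94)·57.5 = 661.25; TS = 2314.375.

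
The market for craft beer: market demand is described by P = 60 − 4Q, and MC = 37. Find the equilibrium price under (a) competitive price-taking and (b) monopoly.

Under competition P = MC = 37, so Q = (60 − 37)/4 = 5.75.
The monopolist equates marginal revenue to marginal cost: 60 − 8Q = 37, so Q = 2.875. From demand, P = 48.5.

Competition: P = 37; Monopoly: P = 48.5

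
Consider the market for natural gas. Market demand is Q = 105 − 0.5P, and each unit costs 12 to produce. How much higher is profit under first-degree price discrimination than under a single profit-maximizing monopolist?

Inverting demand: P = 210 − 2Q.
A monopolist chooses Q where MR = MC. MR = 210 − 4Q; setting this equal to 12 gives Q = 49.5 and P = 111.
Profit = (111 − 12)·49.5 = 4900.5.
With perfect price discrimination, output is the efficient level Q = 99 (where demand meets MC), but every buyer pays their willingness to pay: CS = 0 and PS = total surplus.
PS equals the full surplus area, 9801. Profit = 9801 = 9801.
Change in profit: 9801 − 4900.5 = 4900.5.

π rises by 4900.5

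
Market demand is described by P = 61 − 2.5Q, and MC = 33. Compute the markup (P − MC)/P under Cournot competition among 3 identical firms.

Cournot with 3 identical firms: the symmetric best-response condition is 61 − 10q = 33. Each firm produces q = 2.8, total output Q = 8.4, price P = 40.
Lerner index = (P − MC)/P = (40 − 33)/40 = 0.175.

Lerner index = 0.175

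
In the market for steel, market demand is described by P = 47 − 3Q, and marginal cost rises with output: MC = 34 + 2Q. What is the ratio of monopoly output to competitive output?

Q_m/Q_c = 0.625

A monopolist chooses Q where MR = MC. MR = 47 − 6Q; setting this equal to 34 + 2Q gives Q = 1.625 and P = 42.125.
Competitive equilibrium sets price equal to marginal cost: 47 − 3Q = 34 + 2Q, so Q = 2.6 and P = 39.2.
Ratio Q_m/Q_c = 1.625/2.6 = 0.625.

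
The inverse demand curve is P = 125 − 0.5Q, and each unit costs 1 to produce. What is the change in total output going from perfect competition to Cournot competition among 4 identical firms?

Total output falls by 49.6

Perfect competition: P = MC = 1, so 125 − 0.5Q = 1 and Q = 248.
Cournot with 4 identical firms: the symmetric best-response condition is 125 − 2.5q = 1. Each firm produces q = 49.6, total output Q = 198.4, price P = 25.8.
Change in total output: 198.4 − 248 = −49.6.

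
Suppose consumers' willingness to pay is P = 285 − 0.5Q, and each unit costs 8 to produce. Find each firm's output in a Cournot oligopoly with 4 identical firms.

Cournot with 4 identical firms: the symmetric best-response condition is 285 − 2.5q = 8. Each firm produces q = 110.8, total output Q = 443.2, price P = 63.4.

q_i = 110.8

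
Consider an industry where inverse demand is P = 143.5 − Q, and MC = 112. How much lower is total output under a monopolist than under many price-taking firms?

Under competition P = MC = 112, so Q = (143.5 − 112)/1 = 31.5.
A monopolist chooses Q where MR = MC. MR = 143.5 − 2Q; setting this equal to 112 gives Q = 15.75 and P = 127.75.
Change in total output: 15.75 − 31.5 = −15.75.

Q falls by 15.75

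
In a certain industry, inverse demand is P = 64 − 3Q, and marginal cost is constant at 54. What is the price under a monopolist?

The monopolist equates marginal revenue to marginal cost: 64 − 6Q = 54, so Q = 5/3. From demand, P = 59.

P = 59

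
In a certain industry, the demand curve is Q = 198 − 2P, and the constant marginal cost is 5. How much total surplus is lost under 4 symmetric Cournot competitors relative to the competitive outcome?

DWL = 353.44

Inverting demand: P = 99 − 0.5Q.
Under competition P = MC = 5, so Q = (99 − 5)/0.5 = 188.
Cournot with 4 identical firms: the symmetric best-response condition is 99 − 2.5q = 5. Each firm produces q = 37.6, total output Q = 150.4, price P = 23.8.
DWL is the triangle between Q = 150.4 and Q = 188: ½·(188 − 150.4)·(23.8 − 5) = 353.44.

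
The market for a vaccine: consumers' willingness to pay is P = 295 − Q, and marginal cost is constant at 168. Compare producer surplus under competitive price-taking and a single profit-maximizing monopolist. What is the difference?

Perfect competition: P = MC = 168, so 295 − Q = 168 and Q = 127.
PS = (168 − 168)·127 = 0.
The monopolist equates marginal revenue to marginal cost: 295 − 2Q = 168, so Q = 63.5. From demand, P = 231.5.
PS = (231.5 − 168)·63.5 = 4032.25.
Change in producer surplus: 4032.25 − 0 = 4032.25.

PS rises by 4032.25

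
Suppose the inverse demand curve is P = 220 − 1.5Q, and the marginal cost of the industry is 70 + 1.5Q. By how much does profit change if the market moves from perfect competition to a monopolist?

Profit rises by 625

Under competition P = MC: 220 − 1.5Q = 70 + 1.5Q ⇒ Q = 50, P = 145.
Profit = 145·50 − (70·50 + ½·1.5·50²) = 1875.
The monopolist equates marginal revenue to marginal cost: 220 − 3Q = 70 + 1.5Q, so Q = 100/3. From demand, P = 170.
Profit = 170·100/3 − (70·100/3 + ½·1.5·(100/3)²) = 2500.
Change in profit: 2500 − 1875 = 625.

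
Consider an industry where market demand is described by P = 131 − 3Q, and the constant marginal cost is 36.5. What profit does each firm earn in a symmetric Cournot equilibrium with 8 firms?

π_i = 36.75

With 8 symmetric Cournot firms, each firm's FOC gives 131 − 27q = 36.5, so q = 3.5, Q = 8·3.5 = 28, and P = 47.
Each firm's profit = (47 − 36.5)·3.5 = 36.75.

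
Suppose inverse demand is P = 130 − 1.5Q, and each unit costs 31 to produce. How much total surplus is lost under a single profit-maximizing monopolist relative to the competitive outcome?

DWL = 816.75

Perfect competition: P = MC = 31, so 130 − 1.5Q = 31 and Q = 66.
A monopolist chooses Q where MR = MC. MR = 130 − 3Q; setting this equal to 31 gives Q = 33 and P = 80.5.
DWL is the triangle between Q = 33 and Q = 66: ½·(66 − 33)·(80.5 − 31) = 816.75.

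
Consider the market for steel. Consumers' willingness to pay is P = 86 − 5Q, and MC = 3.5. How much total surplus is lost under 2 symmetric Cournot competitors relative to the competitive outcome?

Competitive firms price at marginal cost: P = 3.5, giving Q = 16.5.
In a 2-firm Cournot equilibrium, symmetry and the first-order condition give q = (86 − 3.5)/(15) = 5.5. So Q = 11 and P = 31.
DWL is the triangle between Q = 11 and Q = 16.5: ½·(16.5 − 11)·(31 − 3.5) = 75.625.

DWL = 75.625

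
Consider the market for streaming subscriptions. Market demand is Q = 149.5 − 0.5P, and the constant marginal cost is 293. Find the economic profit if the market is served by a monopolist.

Inverting demand: P = 299 − 2Q.
The monopolist equates marginal revenue to marginal cost: 299 − 4Q = 293, so Q = 1.5. From demand, P = 296.
Profit = (296 − 293)·1.5 = 4.5.

Profit = 4.5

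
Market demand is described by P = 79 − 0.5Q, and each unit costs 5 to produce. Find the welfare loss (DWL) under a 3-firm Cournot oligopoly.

DWL = 342.25

Competitive firms price at marginal cost: P = 5, giving Q = 148.
In a 3-firm Cournot equilibrium, symmetry and the first-order condition give q = (79 − 5)/(2) = 37. So Q = 111 and P = 23.5.
DWL is the triangle between Q = 111 and Q = 148: ½·(148 − 111)·(23.5 − 5) = 342.25.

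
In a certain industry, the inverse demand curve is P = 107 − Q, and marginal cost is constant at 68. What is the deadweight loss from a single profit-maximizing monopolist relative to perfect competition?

Perfect competition: P = MC = 68, so 107 − Q = 68 and Q = 39.
The monopolist equates marginal revenue to marginal cost: 107 − 2Q = 68, so Q = 19.5. From demand, P = 87.5.
DWL is the triangle between Q = 19.5 and Q = 39: ½·(39 − 19.5)·(87.5 − 68) = 190.125.

DWL = 190.125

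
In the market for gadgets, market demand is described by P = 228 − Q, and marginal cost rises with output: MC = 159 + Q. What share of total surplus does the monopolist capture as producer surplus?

PS/TS = 0.75

The monopolist equates marginal revenue to marginal cost: 228 − 2Q = 159 + Q, so Q = 23. From demand, P = 205.
CS = ½·(228 − 205)·23 = 264.5.
PS = P·Q − VC(Q) = 205·23 − (159·23 + ½·1·23²) = 793.5.
Share captured = PS/TS = 793.5/1058 = 0.75.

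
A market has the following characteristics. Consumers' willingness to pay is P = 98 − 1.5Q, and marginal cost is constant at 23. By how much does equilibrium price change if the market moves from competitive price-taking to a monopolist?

Equilibrium price rises by 37.5

Perfect competition: P = MC = 23, so 98 − 1.5Q = 23 and Q = 50.
Monopoly sets MR = MC: 98 − 3Q = 23 ⇒ Q = 25, P = 98 − 1.5·25 = 60.5.
Change in equilibrium price: 60.5 − 23 = 37.5.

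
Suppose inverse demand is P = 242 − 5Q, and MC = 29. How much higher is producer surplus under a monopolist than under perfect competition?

PS rises by 2268.45

Under competition P = MC = 29, so Q = (242 − 29)/5 = 42.6.
PS = (29 − 29)·42.6 = 0.
A monopolist chooses Q where MR = MC. MR = 242 − 10Q; setting this equal to 29 gives Q = 21.3 and P = 135.5.
PS = (135.5 − 29)·21.3 = 2268.45.
Change in producer surplus: 2268.45 − 0 = 2268.45.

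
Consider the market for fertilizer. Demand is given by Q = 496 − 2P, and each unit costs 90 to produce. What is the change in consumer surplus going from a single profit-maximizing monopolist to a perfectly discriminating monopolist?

Inverting demand: P = 248 − 0.5Q.
The monopolist equates marginal revenue to marginal cost: 248 − Q = 90, so Q = 158. From demand, P = 169.
CS = ½·(248 − 169)·158 = 6241.
A perfectly discriminating monopolist sells every unit with P(Q) ≥ MC(Q), so output equals the competitive quantity Q = 316. Each buyer pays their reservation price, so CS = 0 and the firm captures all surplus.
CS = 0.
Change in consumer surplus: 0 − 6241 = −6241.

Consumer surplus falls by 6241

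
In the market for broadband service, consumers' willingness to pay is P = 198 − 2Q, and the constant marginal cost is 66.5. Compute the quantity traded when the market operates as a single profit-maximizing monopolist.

Q = 32.875

A monopolist chooses Q where MR = MC. MR = 198 − 4Q; setting this equal to 66.5 gives Q = 32.875 and P = 132.25.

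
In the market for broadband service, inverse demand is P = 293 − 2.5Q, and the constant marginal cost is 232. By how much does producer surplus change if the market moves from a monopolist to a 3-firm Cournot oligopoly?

Monopoly sets MR = MC: 293 − 5Q = 232 ⇒ Q = 12.2, P = 293 − 2.5·12.2 = 262.5.
PS = (262.5 − 232)·12.2 = 372.1.
With 3 symmetric Cournot firms, each firm's FOC gives 293 − 10q = 232, so q = 6.1, Q = 3·6.1 = 18.3, and P = 247.25.
PS = (247.25 − 232)·18.3 = 279.075.
Change in producer surplus: 279.075 − 372.1 = −93.025.

Producer surplus falls by 93.025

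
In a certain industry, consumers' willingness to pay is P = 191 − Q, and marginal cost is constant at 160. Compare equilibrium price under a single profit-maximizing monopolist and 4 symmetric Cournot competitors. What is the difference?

The monopolist equates marginal revenue to marginal cost: 191 − 2Q = 160, so Q = 15.5. From demand, P = 175.5.
Cournot with 4 identical firms: the symmetric best-response condition is 191 − 5q = 160. Each firm produces q = 6.2, total output Q = 24.8, price P = 166.2.
Change in equilibrium price: 166.2 − 175.5 = −9.3.

Equilibrium price falls by 9.3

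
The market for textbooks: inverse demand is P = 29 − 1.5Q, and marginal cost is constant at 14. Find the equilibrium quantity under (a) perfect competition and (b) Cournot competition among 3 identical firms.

Under competition P = MC = 14, so Q = (29 − 14)/1.5 = 10.
Cournot with 3 identical firms: the symmetric best-response condition is 29 − 6q = 14. Each firm produces q = 2.5, total output Q = 7.5, price P = 17.75.

Competition: Q = 10; Cournot: Q = 7.5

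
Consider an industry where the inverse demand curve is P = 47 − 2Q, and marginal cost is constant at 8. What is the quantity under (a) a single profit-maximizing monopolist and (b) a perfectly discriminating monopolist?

A monopolist chooses Q where MR = MC. MR = 47 − 4Q; setting this equal to 8 gives Q = 9.75 and P = 27.5.
A perfectly discriminating monopolist sells every unit with P(Q) ≥ MC(Q), so output equals the competitive quantity Q = 19.5. Each buyer pays their reservation price, so CS = 0 and the firm captures all surplus.

Monopoly: Q = 9.75; Perfect PD: Q = 19.5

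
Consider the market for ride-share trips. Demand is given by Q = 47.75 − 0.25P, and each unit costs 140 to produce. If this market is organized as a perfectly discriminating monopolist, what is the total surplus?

Inverting demand: P = 191 − 4Q.
A perfectly discriminating monopolist sells every unit with P(Q) ≥ MC(Q), so output equals the competitive quantity Q = 12.75. Each buyer pays their reservation price, so CS = 0 and the firm captures all surplus.
TS = 325.125 (equal to competitive TS).

TS = 325.125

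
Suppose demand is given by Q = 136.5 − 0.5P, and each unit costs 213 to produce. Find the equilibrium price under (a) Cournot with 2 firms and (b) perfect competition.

Inverting demand: P = 273 − 2Q.
Cournot with 2 identical firms: the symmetric best-response condition is 273 − 6q = 213. Each firm produces q = 10, total output Q = 20, price P = 233.
Competitive firms price at marginal cost: P = 213, giving Q = 30.

Cournot: P = 233; Competition: P = 213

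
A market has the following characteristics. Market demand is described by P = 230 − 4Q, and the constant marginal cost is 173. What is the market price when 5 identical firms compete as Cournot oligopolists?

P = 182.5

Cournot with 5 identical firms: the symmetric best-response condition is 230 − 24q = 173. Each firm produces q = 2.375, total output Q = 11.875, price P = 182.5.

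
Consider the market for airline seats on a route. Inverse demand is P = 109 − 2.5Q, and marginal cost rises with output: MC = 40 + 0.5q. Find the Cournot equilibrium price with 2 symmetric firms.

In a 2-firm Cournot equilibrium, symmetry and the first-order condition give q = (109 − 40)/(8) = 8.625. So Q = 17.25 and P = 65.875.

P = 65.875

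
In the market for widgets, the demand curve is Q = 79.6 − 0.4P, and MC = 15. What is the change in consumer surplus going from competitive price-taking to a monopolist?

Inverting demand: P = 199 − 2.5Q.
Perfect competition: P = MC = 15, so 199 − 2.5Q = 15 and Q = 73.6.
CS = ½·(199 − 15)·73.6 = 6771.2.
The monopolist equates marginal revenue to marginal cost: 199 − 5Q = 15, so Q = 36.8. From demand, P = 107.
CS = ½·(199 − 107)·36.8 = 1692.8.
Change in consumer surplus: 1692.8 − 6771.2 = −5078.4.

CS falls by 5078.4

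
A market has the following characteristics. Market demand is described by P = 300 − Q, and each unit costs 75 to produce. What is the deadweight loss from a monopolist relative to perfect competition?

DWL = 6328.125

Perfect competition: P = MC = 75, so 300 − Q = 75 and Q = 225.
The monopolist equates marginal revenue to marginal cost: 300 − 2Q = 75, so Q = 112.5. From demand, P = 187.5.
DWL is the triangle between Q = 112.5 and Q = 225: ½·(225 − 112.5)·(187.5 − 75) = 6328.125.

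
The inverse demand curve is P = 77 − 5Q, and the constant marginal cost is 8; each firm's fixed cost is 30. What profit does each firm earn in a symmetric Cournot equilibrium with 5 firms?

π_i = −3.55

With 5 symmetric Cournot firms, each firm's FOC gives 77 − 30q = 8, so q = 2.3, Q = 5·2.3 = 11.5, and P = 19.5.
Each firm's profit = (19.5 − 8)·2.3 − 30 = −3.55.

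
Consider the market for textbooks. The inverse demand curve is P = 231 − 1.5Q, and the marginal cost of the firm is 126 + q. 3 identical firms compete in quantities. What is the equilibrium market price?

In a 3-firm Cournot equilibrium, symmetry and the first-order condition give q = (231 − 126)/(7) = 15. So Q = 45 and P = 163.5.

P = 163.5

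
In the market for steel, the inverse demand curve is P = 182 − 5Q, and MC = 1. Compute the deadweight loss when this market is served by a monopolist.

DWL = 819.025

Perfect competition: P = MC = 1, so 182 − 5Q = 1 and Q = 36.2.
The monopolist equates marginal revenue to marginal cost: 182 − 10Q = 1, so Q = 18.1. From demand, P = 91.5.
DWL is the triangle between Q = 18.1 and Q = 36.2: ½·(36.2 − 18.1)·(91.5 − 1) = 819.025.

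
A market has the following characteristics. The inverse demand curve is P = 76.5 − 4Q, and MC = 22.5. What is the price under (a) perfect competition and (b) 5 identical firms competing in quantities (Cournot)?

Under competition P = MC = 22.5, so Q = (76.5 − 22.5)/4 = 13.5.
Cournot with 5 identical firms: the symmetric best-response condition is 76.5 − 24q = 22.5. Each firm produces q = 2.25, total output Q = 11.25, price P = 31.5.

Competition: P = 22.5; Cournot: P = 31.5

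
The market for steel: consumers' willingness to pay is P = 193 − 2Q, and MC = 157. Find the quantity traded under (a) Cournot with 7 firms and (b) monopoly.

In a 7-firm Cournot equilibrium, symmetry and the first-order condition give q = (193 − 157)/(16) = 2.25. So Q = 15.75 and P = 161.5.
Monopoly sets MR = MC: 193 − 4Q = 157 ⇒ Q = 9, P = 193 − 2·9 = 175.

Cournot: Q = 15.75; Monopoly: Q = 9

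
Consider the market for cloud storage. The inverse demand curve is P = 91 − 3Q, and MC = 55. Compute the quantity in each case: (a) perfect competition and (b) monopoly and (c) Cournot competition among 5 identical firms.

Competitive firms price at marginal cost: P = 55, giving Q = 12.
A monopolist chooses Q where MR = MC. MR = 91 − 6Q; setting this equal to 55 gives Q = 6 and P = 73.
In a 5-firm Cournot equilibrium, symmetry and the first-order condition give q = (91 − 55)/(18) = 2. So Q = 10 and P = 61.

Competition: Q = 12; Monopoly: Q = 6; Cournot: Q = 10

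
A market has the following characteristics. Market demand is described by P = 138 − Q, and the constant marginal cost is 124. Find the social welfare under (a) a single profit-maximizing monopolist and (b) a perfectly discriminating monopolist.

Monopoly: TS = 73.5; Perfect PD: TS = 98

Monopoly sets MR = MC: 138 − 2Q = 124 ⇒ Q = 7, P = 138 − 7 = 131.
CS = ½·(138 − 131)·7 = 24.5; PS = (131 − 124)·7 = 49; TS = 73.5.
A perfectly discriminating monopolist sells every unit with P(Q) ≥ MC(Q), so output equals the competitive quantity Q = 14. Each buyer pays their reservation price, so CS = 0 and the firm captures all surplus.
TS = 98 (equal to competitive TS).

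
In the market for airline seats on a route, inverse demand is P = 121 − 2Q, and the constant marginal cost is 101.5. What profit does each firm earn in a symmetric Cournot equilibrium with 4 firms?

π_i = 7.605

With 4 symmetric Cournot firms, each firm's FOC gives 121 − 10q = 101.5, so q = 1.95, Q = 4·1.95 = 7.8, and P = 105.4.
Each firm's profit = (105.4 − 101.5)·1.95 = 7.605.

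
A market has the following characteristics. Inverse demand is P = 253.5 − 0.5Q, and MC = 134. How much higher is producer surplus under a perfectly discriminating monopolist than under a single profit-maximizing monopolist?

The monopolist equates marginal revenue to marginal cost: 253.5 − Q = 134, so Q = 119.5. From demand, P = 193.75.
PS = (193.75 − 134)·119.5 = 7140.125.
Under first-degree price discrimination the firm charges each unit its demand price and produces up to where P = MC, i.e. Q = 239. Consumer surplus is zero; producer surplus equals total surplus.
PS = ½·(253.5 − 134)·239 = 14280.25.
Change in producer surplus: 14280.25 − 7140.125 = 7140.125.

Producer surplus rises by 7140.125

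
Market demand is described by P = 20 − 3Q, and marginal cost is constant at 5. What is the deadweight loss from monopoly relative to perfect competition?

DWL = 9.375

Competitive firms price at marginal cost: P = 5, giving Q = 5.
A monopolist chooses Q where MR = MC. MR = 20 − 6Q; setting this equal to 5 gives Q = 2.5 and P = 12.5.
DWL is the triangle between Q = 2.5 and Q = 5: ½·(5 − 2.5)·(12.5 − 5) = 9.375.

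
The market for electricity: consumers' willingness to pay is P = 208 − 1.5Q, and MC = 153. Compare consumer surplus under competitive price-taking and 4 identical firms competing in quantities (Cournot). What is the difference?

Perfect competition: P = MC = 153, so 208 − 1.5Q = 153 and Q = 110/3.
CS = ½·(208 − 153)·110/3 = 3025/3.
Cournot with 4 identical firms: the symmetric best-response condition is 208 − 7.5q = 153. Each firm produces q = 22/3, total output Q = 88/3, price P = 164.
CS = ½·(208 − 164)·88/3 = 1936/3.
Change in consumer surplus: 1936/3 − 3025/3 = −363.

Consumer surplus falls by 363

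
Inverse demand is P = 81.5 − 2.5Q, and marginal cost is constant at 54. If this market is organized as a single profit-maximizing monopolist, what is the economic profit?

Profit = 75.625

The monopolist equates marginal revenue to marginal cost: 81.5 − 5Q = 54, so Q = 5.5. From demand, P = 67.75.
Profit = (67.75 − 54)·5.5 = 75.625.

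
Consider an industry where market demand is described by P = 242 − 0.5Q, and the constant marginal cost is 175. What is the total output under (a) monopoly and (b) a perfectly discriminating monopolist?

Monopoly: Q = 67; Perfect PD: Q = 134

Monopoly sets MR = MC: 242 − Q = 175 ⇒ Q = 67, P = 242 − 0.5·67 = 208.5.
A perfectly discriminating monopolist sells every unit with P(Q) ≥ MC(Q), so output equals the competitive quantity Q = 134. Each buyer pays their reservation price, so CS = 0 and the firm captures all surplus.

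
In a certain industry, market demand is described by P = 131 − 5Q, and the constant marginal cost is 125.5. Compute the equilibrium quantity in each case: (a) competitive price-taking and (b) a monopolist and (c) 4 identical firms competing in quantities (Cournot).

Competition: Q = 1.1; Monopoly: Q = 0.55; Cournot: Q = 0.88

Under competition P = MC = 125.5, so Q = (131 − 125.5)/5 = 1.1.
The monopolist equates marginal revenue to marginal cost: 131 − 10Q = 125.5, so Q = 0.55. From demand, P = 128.25.
In a 4-firm Cournot equilibrium, symmetry and the first-order condition give q = (131 − 125.5)/(25) = 0.22. So Q = 0.88 and P = 126.6.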